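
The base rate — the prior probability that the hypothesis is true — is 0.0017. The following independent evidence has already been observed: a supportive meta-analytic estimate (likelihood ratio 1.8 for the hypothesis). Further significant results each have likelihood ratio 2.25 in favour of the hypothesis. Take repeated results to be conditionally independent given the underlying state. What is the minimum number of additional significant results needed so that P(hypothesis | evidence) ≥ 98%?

Prior odds = 0.0017/0.9983 = 17/9983.
Bayes factor of the evidence already in hand = 1.8.
Odds after that evidence = (17/9983) × 1.8 = 153/49915.
Target odds = 0.98/0.02 = 49.
Need 2.25ⁿ ≥ 49 ÷ (153/49915) = 2445835/153.
2.25¹¹ ≈7481.83 falls short of 2445835/153 but 2.25¹² ≈16834.1 reaches it, so n = 12.

12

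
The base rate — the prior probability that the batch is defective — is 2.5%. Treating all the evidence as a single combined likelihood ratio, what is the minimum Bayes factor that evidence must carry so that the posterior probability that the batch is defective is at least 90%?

351

Prior odds = 0.025/0.975 = 1/39.
Target odds = 0.9/0.1 = 9.
Required Bayes factor = 9 ÷ (1/39) = 351.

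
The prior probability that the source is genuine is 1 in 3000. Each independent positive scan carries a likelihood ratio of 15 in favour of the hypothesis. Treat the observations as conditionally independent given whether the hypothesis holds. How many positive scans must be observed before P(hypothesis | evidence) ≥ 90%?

Prior odds = (1/3000)/(2999/3000) = 1/2999.
Likelihood ratio per positive scan = 15.
Target odds: 0.9 ÷ 0.1 = 9.
Require 15ⁿ ≥ 9 ÷ (1/2999) = 26991.
15³ = 3375 falls short of 26991 but 15⁴ = 50625 reaches it, so n = 4.

4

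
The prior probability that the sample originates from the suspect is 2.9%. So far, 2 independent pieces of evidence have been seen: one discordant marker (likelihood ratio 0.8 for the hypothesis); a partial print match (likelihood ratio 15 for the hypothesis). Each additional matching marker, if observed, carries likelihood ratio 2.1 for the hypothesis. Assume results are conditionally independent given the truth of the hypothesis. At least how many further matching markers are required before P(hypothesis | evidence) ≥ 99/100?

Prior odds = 0.029/0.971 = 29/971.
Combined Bayes factor of the evidence already in hand = 0.8 × 15 = 12.
Odds after that evidence = (29/971) × 12 = 348/971.
Target odds = 0.99/0.01 = 99.
Need 2.1ⁿ ≥ 99 ÷ (348/971) = 32043/116.
2.1⁷ ≈180.109 falls short of 32043/116 but 2.1⁸ ≈378.229 reaches it, so n = 8.

8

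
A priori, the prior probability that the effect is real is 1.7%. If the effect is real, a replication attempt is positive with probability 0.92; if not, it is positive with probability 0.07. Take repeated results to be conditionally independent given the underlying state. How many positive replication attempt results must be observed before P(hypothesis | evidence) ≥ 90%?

3

Prior odds: 0.017 ÷ 0.983 = 17/983.
Likelihood ratio of a positive = 0.92/0.07 = 92/7.
Target posterior odds = 0.9/0.1 = 9.
Require (92/7)ⁿ ≥ 9 ÷ (17/983) = 8847/17.
(92/7)² = 8464/49 falls short of 8847/17 but (92/7)³ = 778688/343 reaches it, so n = 3.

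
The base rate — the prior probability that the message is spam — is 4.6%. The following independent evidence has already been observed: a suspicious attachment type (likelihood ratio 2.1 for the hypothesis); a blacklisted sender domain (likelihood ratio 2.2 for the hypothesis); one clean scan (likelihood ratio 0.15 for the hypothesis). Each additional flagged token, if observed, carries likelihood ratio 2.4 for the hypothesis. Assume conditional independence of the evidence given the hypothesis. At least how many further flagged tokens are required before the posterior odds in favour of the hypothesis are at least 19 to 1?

8

Prior odds = 0.046/0.954 = 23/477.
Combined Bayes factor of the evidence already in hand = 2.1 × 2.2 × 0.15 = 0.693.
Odds after that evidence = (23/477) × 0.693 = 1771/53000.
Target odds = 19.
Need 2.4ⁿ ≥ 19 ÷ (1771/53000) = 1007000/1771.
2.4⁷ = 35831808/78125 falls short of 1007000/1771 but 2.4⁸ = 429981696/390625 reaches it, so n = 8.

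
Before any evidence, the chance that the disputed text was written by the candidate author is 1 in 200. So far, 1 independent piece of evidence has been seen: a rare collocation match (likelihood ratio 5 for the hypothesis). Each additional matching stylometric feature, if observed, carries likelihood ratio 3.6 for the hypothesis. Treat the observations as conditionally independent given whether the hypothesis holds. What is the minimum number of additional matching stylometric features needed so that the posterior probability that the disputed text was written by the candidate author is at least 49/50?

Prior odds = 0.005/0.995 = 1/199.
Bayes factor of the evidence already in hand = 5.
Odds after that evidence = (1/199) × 5 = 5/199.
Target odds = 0.98/0.02 = 49.
Need 3.6ⁿ ≥ 49 ÷ (5/199) = 1950.2.
3.6⁵ = 604.66176 falls short of 1950.2 but 3.6⁶ = 34012224/15625 reaches it, so n = 6.

6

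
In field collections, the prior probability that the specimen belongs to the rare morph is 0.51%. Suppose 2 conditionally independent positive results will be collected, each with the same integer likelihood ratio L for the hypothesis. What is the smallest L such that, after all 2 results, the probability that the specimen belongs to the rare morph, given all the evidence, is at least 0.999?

Prior odds = 0.0051/0.9949 = 51/9949.
Target odds = 0.999/0.001 = 999.
Need L² ≥ 999 ÷ (51/9949) = 3313017/17.
441² = 194481 < 3313017/17 ≤ 195364 = 442², so L = 442.

442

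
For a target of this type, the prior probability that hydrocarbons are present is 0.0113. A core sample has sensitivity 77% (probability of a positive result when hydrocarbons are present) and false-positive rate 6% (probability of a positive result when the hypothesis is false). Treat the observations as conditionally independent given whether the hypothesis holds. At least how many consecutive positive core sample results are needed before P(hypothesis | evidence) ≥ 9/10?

Prior odds: 0.0113 ÷ 0.9887 = 113/9887.
Likelihood ratio of a positive result = 0.77/0.06 = 77/6.
Target odds: 0.9 ÷ 0.1 = 9.
Need (113/9887) × (77/6)ⁿ ≥ 9, i.e. (77/6)ⁿ ≥ 88983/113.
(77/6)² = 5929/36 falls short of 88983/113 but (77/6)³ = 456533/216 reaches it, so n = 3.

3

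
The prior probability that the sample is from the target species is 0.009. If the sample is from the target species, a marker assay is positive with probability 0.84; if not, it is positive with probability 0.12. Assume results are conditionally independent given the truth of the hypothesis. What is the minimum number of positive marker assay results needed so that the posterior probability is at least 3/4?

Prior odds: 0.009 ÷ 0.991 = 9/991.
Likelihood ratio of a positive = 0.84/0.12 = 7.
Target odds: 0.75 ÷ 0.25 = 3.
Need (9/991) × 7ⁿ ≥ 3, i.e. 7ⁿ ≥ 991/3.
7² = 49 falls short of 991/3 but 7³ = 343 reaches it, so n = 3.

3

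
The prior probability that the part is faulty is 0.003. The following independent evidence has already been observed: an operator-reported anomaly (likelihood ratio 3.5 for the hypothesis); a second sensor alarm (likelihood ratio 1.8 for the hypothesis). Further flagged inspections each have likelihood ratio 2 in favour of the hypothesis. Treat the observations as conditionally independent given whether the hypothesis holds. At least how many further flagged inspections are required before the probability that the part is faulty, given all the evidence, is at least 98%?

12

Prior odds = 0.003/0.997 = 3/997.
Combined Bayes factor of the evidence already in hand = 3.5 × 1.8 = 6.3.
Odds after that evidence = (3/997) × 6.3 = 189/9970.
Target odds = 0.98/0.02 = 49.
Need 2ⁿ ≥ 49 ÷ (189/9970) = 69790/27.
2¹¹ = 2048 falls short of 69790/27 but 2¹² = 4096 reaches it, so n = 12.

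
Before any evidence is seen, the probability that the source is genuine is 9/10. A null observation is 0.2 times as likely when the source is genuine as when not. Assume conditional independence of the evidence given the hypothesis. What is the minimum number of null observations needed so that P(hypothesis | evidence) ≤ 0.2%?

Prior odds = 0.9/0.1 = 9.
Likelihood ratio per null observation = 0.2.
Target odds: 0.002 ÷ 0.998 = 1/499.
Need 9 × 0.2ⁿ ≤ 1/499, i.e. 0.2ⁿ ≤ 1/4491.
0.2⁵ = 0.00032 is still above 1/4491 but 0.2⁶ = 1/15625 is at or below it, so n = 6.

6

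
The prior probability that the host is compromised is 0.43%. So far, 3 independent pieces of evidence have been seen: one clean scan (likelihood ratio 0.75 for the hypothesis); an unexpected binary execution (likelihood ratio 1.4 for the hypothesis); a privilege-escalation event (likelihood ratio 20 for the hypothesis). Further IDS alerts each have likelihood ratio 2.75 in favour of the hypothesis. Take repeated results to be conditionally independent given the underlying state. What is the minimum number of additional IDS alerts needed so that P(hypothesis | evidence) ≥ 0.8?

4

Prior odds = 0.0043/0.9957 = 43/9957.
Combined Bayes factor of the evidence already in hand = 0.75 × 1.4 × 20 = 21.
Odds after that evidence = (43/9957) × 21 = 301/3319.
Target odds = 0.8/0.2 = 4.
Need 2.75ⁿ ≥ 4 ÷ (301/3319) = 13276/301.
2.75³ = 20.796875 falls short of 13276/301 but 2.75⁴ = 57.19140625 reaches it, so n = 4.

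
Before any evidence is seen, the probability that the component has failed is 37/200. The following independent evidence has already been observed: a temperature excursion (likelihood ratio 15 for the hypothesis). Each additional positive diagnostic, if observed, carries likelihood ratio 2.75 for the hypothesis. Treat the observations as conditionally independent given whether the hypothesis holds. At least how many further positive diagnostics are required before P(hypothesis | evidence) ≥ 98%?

3

Prior odds = 0.185/0.815 = 37/163.
Bayes factor of the evidence already in hand = 15.
Odds after that evidence = (37/163) × 15 = 555/163.
Target odds = 0.98/0.02 = 49.
Need 2.75ⁿ ≥ 49 ÷ (555/163) = 7987/555.
2.75² = 7.5625 falls short of 7987/555 but 2.75³ = 20.796875 reaches it, so n = 3.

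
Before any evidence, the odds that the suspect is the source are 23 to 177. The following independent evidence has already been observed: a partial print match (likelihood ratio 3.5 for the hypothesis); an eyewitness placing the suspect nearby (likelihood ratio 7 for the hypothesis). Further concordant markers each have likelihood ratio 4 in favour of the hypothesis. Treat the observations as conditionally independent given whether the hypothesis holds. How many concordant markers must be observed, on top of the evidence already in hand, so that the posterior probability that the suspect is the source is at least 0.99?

Prior odds = 23/177.
Combined Bayes factor of the evidence already in hand = 3.5 × 7 = 24.5.
Odds after that evidence = (23/177) × 24.5 = 1127/354.
Target odds = 0.99/0.01 = 99.
Need 4ⁿ ≥ 99 ÷ (1127/354) = 35046/1127.
4² = 16 falls short of 35046/1127 but 4³ = 64 reaches it, so n = 3.

3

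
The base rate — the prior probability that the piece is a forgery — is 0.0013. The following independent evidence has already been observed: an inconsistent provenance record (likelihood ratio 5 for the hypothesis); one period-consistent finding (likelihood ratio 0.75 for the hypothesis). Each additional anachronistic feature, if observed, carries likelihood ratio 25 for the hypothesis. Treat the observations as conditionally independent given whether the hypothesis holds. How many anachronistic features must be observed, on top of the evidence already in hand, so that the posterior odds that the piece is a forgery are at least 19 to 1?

3

Prior odds = 0.0013/0.9987 = 13/9987.
Combined Bayes factor of the evidence already in hand = 5 × 0.75 = 3.75.
Odds after that evidence = (13/9987) × 3.75 = 65/13316.
Target odds = 19.
Need 25ⁿ ≥ 19 ÷ (65/13316) = 253004/65.
25² = 625 falls short of 253004/65 but 25³ = 15625 reaches it, so n = 3.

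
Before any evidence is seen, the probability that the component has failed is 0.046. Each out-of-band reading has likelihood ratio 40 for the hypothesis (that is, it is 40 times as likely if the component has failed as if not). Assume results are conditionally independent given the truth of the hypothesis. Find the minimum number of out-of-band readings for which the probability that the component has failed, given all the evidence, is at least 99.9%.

Prior odds: 0.046 ÷ 0.954 = 23/477.
Likelihood ratio per out-of-band reading = 40.
Target odds: 0.999 ÷ 0.001 = 999.
Need (23/477) × 40ⁿ ≥ 999, i.e. 40ⁿ ≥ 476523/23.
40² = 1600 falls short of 476523/23 but 40³ = 64000 reaches it, so n = 3.

3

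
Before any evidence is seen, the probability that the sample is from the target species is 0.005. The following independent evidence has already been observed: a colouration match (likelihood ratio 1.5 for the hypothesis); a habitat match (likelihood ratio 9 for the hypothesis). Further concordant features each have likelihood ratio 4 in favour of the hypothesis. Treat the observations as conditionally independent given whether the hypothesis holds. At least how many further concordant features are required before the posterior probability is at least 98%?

Prior odds = 0.005/0.995 = 1/199.
Combined Bayes factor of the evidence already in hand = 1.5 × 9 = 13.5.
Odds after that evidence = (1/199) × 13.5 = 27/398.
Target odds = 0.98/0.02 = 49.
Need 4ⁿ ≥ 49 ÷ (27/398) = 19502/27.
4⁴ = 256 falls short of 19502/27 but 4⁵ = 1024 reaches it, so n = 5.

5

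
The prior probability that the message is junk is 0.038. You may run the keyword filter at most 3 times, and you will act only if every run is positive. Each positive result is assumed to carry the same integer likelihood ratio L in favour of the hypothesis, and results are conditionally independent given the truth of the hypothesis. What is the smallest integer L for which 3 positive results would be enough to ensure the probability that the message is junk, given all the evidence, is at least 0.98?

11

Prior odds = 0.038/0.962 = 19/481.
Target odds = 0.98/0.02 = 49.
Need L³ ≥ 49 ÷ (19/481) = 23569/19.
10³ = 1000 < 23569/19 ≤ 1331 = 11³, so L = 11.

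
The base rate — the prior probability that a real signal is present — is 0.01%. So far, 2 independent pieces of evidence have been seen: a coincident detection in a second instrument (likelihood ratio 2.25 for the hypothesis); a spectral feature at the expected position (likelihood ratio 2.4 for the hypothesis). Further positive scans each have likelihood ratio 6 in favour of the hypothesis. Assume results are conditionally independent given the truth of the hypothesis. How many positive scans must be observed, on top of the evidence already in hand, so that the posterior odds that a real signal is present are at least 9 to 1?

6

Prior odds = 0.0001/0.9999 = 1/9999.
Combined Bayes factor of the evidence already in hand = 2.25 × 2.4 = 5.4.
Odds after that evidence = (1/9999) × 5.4 = 3/5555.
Target odds = 9.
Need 6ⁿ ≥ 9 ÷ (3/5555) = 16665.
6⁵ = 7776 falls short of 16665 but 6⁶ = 46656 reaches it, so n = 6.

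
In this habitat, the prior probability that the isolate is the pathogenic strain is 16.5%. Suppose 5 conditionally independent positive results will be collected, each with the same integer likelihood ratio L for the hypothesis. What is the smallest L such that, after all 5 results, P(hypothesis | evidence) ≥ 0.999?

6

Prior odds = 0.165/0.835 = 33/167.
Target odds = 0.999/0.001 = 999.
Need L⁵ ≥ 999 ÷ (33/167) = 55611/11.
5⁵ = 3125 < 55611/11 ≤ 7776 = 6⁵, so L = 6.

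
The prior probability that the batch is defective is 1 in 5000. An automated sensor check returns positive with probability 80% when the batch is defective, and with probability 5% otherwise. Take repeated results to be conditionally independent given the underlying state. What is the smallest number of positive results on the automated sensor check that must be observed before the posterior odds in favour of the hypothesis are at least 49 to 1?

Prior odds: 0.0002 ÷ 0.9998 = 1/4999.
Likelihood ratio of a positive result = 0.8/0.05 = 16.
Target odds = 49.
Need (1/4999) × 16ⁿ ≥ 49, i.e. 16ⁿ ≥ 244951.
16⁴ = 65536 falls short of 244951 but 16⁵ = 1048576 reaches it, so n = 5.

5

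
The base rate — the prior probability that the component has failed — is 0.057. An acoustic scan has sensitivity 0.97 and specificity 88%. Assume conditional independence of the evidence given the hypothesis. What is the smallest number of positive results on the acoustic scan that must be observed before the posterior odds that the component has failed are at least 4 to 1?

Prior odds: 0.057 ÷ 0.943 = 57/943.
False-positive rate = 1 − 0.88 = 0.12; likelihood ratio of a positive = 0.97/0.12 = 97/12.
Target odds = 4.
Need (57/943) × (97/12)ⁿ ≥ 4, i.e. (97/12)ⁿ ≥ 3772/57.
(97/12)² = 9409/144 falls short of 3772/57 but (97/12)³ = 912673/1728 reaches it, so n = 3.

3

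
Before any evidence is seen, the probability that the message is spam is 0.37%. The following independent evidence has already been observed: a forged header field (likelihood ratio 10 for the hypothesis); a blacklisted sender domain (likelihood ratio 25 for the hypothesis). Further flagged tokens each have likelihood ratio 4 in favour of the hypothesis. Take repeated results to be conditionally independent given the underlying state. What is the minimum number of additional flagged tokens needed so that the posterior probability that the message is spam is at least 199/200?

4

Prior odds = 0.0037/0.9963 = 37/9963.
Combined Bayes factor of the evidence already in hand = 10 × 25 = 250.
Odds after that evidence = (37/9963) × 250 = 9250/9963.
Target odds = 0.995/0.005 = 199.
Need 4ⁿ ≥ 199 ÷ (9250/9963) = 1982637/9250.
4³ = 64 falls short of 1982637/9250 but 4⁴ = 256 reaches it, so n = 4.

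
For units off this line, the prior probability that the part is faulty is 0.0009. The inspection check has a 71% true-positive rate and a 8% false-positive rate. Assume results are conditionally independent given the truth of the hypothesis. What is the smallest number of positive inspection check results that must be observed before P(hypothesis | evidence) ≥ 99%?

Prior odds: 0.0009 ÷ 0.9991 = 9/9991.
Likelihood ratio of a positive result = 0.71/0.08 = 8.875.
Target odds: 0.99 ÷ 0.01 = 99.
Need (9/9991) × 8.875ⁿ ≥ 99, i.e. 8.875ⁿ ≥ 109901.
8.875⁵ ≈55060.7 falls short of 109901 but 8.875⁶ ≈488664 reaches it, so n = 6.

6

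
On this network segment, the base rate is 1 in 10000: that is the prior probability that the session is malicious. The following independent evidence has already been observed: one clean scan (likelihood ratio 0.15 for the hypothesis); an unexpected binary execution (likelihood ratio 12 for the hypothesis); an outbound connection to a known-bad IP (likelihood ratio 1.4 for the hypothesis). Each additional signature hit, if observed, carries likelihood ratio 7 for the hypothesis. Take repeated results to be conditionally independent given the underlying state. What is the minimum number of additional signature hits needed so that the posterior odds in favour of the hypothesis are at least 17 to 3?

6

Prior odds = 0.0001/0.9999 = 1/9999.
Combined Bayes factor of the evidence already in hand = 0.15 × 12 × 1.4 = 2.52.
Odds after that evidence = (1/9999) × 2.52 = 7/27775.
Target odds = 17/3.
Need 7ⁿ ≥ 17/3 ÷ (7/27775) = 472175/21.
7⁵ = 16807 falls short of 472175/21 but 7⁶ = 117649 reaches it, so n = 6.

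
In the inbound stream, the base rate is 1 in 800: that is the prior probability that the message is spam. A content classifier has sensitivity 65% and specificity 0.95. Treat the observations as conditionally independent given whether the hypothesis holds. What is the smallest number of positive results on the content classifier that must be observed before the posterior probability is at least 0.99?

Prior odds = 0.00125/0.99875 = 1/799.
False-positive rate = 1 − 0.95 = 0.05; likelihood ratio of a positive = 0.65/0.05 = 13.
Target odds: 0.99 ÷ 0.01 = 99.
Need (1/799) × 13ⁿ ≥ 99, i.e. 13ⁿ ≥ 79101.
13⁴ = 28561 falls short of 79101 but 13⁵ = 371293 reaches it, so n = 5.

5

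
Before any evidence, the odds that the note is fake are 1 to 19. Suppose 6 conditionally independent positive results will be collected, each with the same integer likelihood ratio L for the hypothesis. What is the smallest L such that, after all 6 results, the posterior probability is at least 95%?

3

Prior odds = 1/19.
Target odds = 0.95/0.05 = 19.
Need L⁶ ≥ 19 ÷ (1/19) = 361.
2⁶ = 64 < 361 ≤ 729 = 3⁶, so L = 3.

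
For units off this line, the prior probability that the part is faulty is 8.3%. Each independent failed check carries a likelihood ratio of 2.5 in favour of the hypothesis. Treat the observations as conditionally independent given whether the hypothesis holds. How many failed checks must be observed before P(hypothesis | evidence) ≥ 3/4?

Prior odds: 0.083 ÷ 0.917 = 83/917.
Likelihood ratio per failed check = 2.5.
Target odds: 0.75 ÷ 0.25 = 3.
Require 2.5ⁿ ≥ 3 ÷ (83/917) = 2751/83.
2.5³ = 15.625 falls short of 2751/83 but 2.5⁴ = 39.0625 reaches it, so n = 4.

4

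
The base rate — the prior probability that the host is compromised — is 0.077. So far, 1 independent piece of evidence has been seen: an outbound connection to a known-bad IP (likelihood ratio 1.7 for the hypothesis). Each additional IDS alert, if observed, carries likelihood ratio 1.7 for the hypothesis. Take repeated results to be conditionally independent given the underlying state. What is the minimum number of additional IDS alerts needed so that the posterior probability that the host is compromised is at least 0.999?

Prior odds = 0.077/0.923 = 77/923.
Bayes factor of the evidence already in hand = 1.7.
Odds after that evidence = (77/923) × 1.7 = 1309/9230.
Target odds = 0.999/0.001 = 999.
Need 1.7ⁿ ≥ 999 ÷ (1309/9230) = 9220770/1309.
1.7¹⁶ ≈4866.12 falls short of 9220770/1309 but 1.7¹⁷ ≈8272.4 reaches it, so n = 17.

17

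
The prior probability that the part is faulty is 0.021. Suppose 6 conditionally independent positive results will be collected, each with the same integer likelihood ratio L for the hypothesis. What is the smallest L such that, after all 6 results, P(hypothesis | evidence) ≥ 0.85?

3

Prior odds = 0.021/0.979 = 21/979.
Target odds = 0.85/0.15 = 17/3.
Need L⁶ ≥ 17/3 ÷ (21/979) = 16643/63.
2⁶ = 64 < 16643/63 ≤ 729 = 3⁶, so L = 3.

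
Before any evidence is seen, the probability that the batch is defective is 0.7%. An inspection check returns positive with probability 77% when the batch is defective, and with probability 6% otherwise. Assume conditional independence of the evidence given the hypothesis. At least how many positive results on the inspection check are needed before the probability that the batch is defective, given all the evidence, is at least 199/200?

5

Prior odds = 0.007/0.993 = 7/993.
Likelihood ratio of a positive result = 0.77/0.06 = 77/6.
Target posterior odds = 0.995/0.005 = 199.
Require (77/6)ⁿ ≥ 199 ÷ (7/993) = 197607/7.
(77/6)⁴ = 35153041/1296 falls short of 197607/7 but (77/6)⁵ ≈348095 reaches it, so n = 5.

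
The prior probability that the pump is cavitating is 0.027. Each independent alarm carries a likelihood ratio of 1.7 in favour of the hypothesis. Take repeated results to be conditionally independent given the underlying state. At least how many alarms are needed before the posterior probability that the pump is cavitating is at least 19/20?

13

Prior odds: 0.027 ÷ 0.973 = 27/973.
Likelihood ratio per alarm = 1.7.
Target posterior odds = 0.95/0.05 = 19.
Require 1.7ⁿ ≥ 19 ÷ (27/973) = 18487/27.
1.7¹² ≈582.622 falls short of 18487/27 but 1.7¹³ ≈990.458 reaches it, so n = 13.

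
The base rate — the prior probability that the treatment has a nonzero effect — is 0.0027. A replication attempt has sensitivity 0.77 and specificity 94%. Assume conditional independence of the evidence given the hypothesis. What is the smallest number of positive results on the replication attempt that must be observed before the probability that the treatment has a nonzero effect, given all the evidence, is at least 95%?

Prior odds: 0.0027 ÷ 0.9973 = 27/9973.
False-positive rate = 1 − 0.94 = 0.06; likelihood ratio of a positive = 0.77/0.06 = 77/6.
Target posterior odds = 0.95/0.05 = 19.
Require (77/6)ⁿ ≥ 19 ÷ (27/9973) = 189487/27.
(77/6)³ = 456533/216 falls short of 189487/27 but (77/6)⁴ = 35153041/1296 reaches it, so n = 4.

4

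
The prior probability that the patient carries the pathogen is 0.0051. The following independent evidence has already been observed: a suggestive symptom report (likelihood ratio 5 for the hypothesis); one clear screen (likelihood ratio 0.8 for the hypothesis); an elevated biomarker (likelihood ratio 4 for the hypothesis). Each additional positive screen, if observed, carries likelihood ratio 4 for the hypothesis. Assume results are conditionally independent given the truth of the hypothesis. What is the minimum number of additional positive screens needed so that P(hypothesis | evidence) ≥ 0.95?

4

Prior odds = 0.0051/0.9949 = 51/9949.
Combined Bayes factor of the evidence already in hand = 5 × 0.8 × 4 = 16.
Odds after that evidence = (51/9949) × 16 = 816/9949.
Target odds = 0.95/0.05 = 19.
Need 4ⁿ ≥ 19 ÷ (816/9949) = 189031/816.
4³ = 64 falls short of 189031/816 but 4⁴ = 256 reaches it, so n = 4.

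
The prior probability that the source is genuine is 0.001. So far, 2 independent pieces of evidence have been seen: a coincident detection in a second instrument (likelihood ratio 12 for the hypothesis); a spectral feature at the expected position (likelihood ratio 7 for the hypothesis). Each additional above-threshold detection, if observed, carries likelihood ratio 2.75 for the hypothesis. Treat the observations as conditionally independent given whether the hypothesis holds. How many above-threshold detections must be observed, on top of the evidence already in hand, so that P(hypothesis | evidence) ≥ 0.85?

5

Prior odds = 0.001/0.999 = 1/999.
Combined Bayes factor of the evidence already in hand = 12 × 7 = 84.
Odds after that evidence = (1/999) × 84 = 28/333.
Target odds = 0.85/0.15 = 17/3.
Need 2.75ⁿ ≥ 17/3 ÷ (28/333) = 1887/28.
2.75⁴ = 57.19140625 falls short of 1887/28 but 2.75⁵ = 161051/1024 reaches it, so n = 5.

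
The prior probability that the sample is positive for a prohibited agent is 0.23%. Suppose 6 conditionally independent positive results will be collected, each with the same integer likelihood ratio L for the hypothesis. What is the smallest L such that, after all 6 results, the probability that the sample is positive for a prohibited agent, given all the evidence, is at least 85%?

4

Prior odds = 0.0023/0.9977 = 23/9977.
Target odds = 0.85/0.15 = 17/3.
Need L⁶ ≥ 17/3 ÷ (23/9977) = 169609/69.
3⁶ = 729 < 169609/69 ≤ 4096 = 4⁶, so L = 4.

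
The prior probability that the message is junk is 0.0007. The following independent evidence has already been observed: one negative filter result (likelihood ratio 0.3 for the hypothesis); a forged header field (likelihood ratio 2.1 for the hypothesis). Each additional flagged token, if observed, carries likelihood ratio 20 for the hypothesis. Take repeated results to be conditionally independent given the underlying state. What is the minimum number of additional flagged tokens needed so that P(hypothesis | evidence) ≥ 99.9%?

Prior odds = 0.0007/0.9993 = 7/9993.
Combined Bayes factor of the evidence already in hand = 0.3 × 2.1 = 0.63.
Odds after that evidence = (7/9993) × 0.63 = 147/333100.
Target odds = 0.999/0.001 = 999.
Need 20ⁿ ≥ 999 ÷ (147/333100) = 110922300/49.
20⁴ = 160000 falls short of 110922300/49 but 20⁵ = 3200000 reaches it, so n = 5.

5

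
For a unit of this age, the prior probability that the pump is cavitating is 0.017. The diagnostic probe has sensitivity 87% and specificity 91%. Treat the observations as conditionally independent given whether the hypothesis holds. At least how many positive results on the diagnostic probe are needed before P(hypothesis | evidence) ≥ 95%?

Prior odds = 0.017/0.983 = 17/983.
False-positive rate = 1 − 0.91 = 0.09; likelihood ratio of a positive = 0.87/0.09 = 29/3.
Target odds: 0.95 ÷ 0.05 = 19.
Need (17/983) × (29/3)ⁿ ≥ 19, i.e. (29/3)ⁿ ≥ 18677/17.
(29/3)³ = 24389/27 falls short of 18677/17 but (29/3)⁴ = 707281/81 reaches it, so n = 4.

4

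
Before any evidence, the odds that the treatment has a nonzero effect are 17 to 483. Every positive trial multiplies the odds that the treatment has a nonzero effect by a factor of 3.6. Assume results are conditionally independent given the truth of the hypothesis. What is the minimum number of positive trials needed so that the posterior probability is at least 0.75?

4

Prior odds = 17/483.
Likelihood ratio per positive trial = 3.6.
Target posterior odds = 0.75/0.25 = 3.
Require 3.6ⁿ ≥ 3 ÷ (17/483) = 1449/17.
3.6³ = 46.656 falls short of 1449/17 but 3.6⁴ = 167.9616 reaches it, so n = 4.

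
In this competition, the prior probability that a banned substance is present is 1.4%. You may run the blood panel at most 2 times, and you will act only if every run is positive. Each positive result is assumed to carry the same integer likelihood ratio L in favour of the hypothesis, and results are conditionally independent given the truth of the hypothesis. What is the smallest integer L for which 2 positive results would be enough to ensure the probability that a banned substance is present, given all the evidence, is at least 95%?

Prior odds = 0.014/0.986 = 7/493.
Target odds = 0.95/0.05 = 19.
Need L² ≥ 19 ÷ (7/493) = 9367/7.
36² = 1296 < 9367/7 ≤ 1369 = 37², so L = 37.

37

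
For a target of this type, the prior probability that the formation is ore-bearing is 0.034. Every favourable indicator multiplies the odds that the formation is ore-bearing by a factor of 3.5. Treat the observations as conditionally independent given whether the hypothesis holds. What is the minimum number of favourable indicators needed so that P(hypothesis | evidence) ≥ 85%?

Prior odds: 0.034 ÷ 0.966 = 17/483.
Likelihood ratio per favourable indicator = 3.5.
Target posterior odds = 0.85/0.15 = 17/3.
Need (17/483) × 3.5ⁿ ≥ 17/3, i.e. 3.5ⁿ ≥ 161.
3.5⁴ = 150.0625 falls short of 161 but 3.5⁵ = 525.21875 reaches it, so n = 5.

5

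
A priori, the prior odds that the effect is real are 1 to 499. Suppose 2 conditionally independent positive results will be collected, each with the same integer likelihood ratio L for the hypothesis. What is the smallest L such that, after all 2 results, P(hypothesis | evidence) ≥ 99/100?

223

Prior odds = 1/499.
Target odds = 0.99/0.01 = 99.
Need L² ≥ 99 ÷ (1/499) = 49401.
222² = 49284 < 49401 ≤ 49729 = 223², so L = 223.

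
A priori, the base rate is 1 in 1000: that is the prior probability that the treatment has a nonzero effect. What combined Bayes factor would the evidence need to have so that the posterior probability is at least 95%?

18981

Prior odds = 0.001/0.999 = 1/999.
Target odds = 0.95/0.05 = 19.
Required Bayes factor = 19 ÷ (1/999) = 18981.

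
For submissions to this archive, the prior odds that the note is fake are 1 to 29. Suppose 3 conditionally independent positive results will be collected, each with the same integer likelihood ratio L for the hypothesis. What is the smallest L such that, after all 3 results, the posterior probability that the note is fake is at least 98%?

Prior odds = 1/29.
Target odds = 0.98/0.02 = 49.
Need L³ ≥ 49 ÷ (1/29) = 1421.
11³ = 1331 < 1421 ≤ 1728 = 12³, so L = 12.

12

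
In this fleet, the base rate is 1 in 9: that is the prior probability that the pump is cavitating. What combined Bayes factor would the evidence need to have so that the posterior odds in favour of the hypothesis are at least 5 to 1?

Prior odds = (1/9)/(8/9) = 0.125.
Target odds = 5.
Required Bayes factor = 5 ÷ 0.125 = 40.

40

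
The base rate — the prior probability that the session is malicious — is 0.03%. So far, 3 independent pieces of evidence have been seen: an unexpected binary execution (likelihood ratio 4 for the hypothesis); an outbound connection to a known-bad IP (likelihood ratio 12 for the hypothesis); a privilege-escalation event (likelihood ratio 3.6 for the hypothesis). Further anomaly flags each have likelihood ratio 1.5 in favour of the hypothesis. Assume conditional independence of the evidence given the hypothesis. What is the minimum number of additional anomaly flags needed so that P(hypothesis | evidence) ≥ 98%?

17

Prior odds = 0.0003/0.9997 = 3/9997.
Combined Bayes factor of the evidence already in hand = 4 × 12 × 3.6 = 172.8.
Odds after that evidence = (3/9997) × 172.8 = 2592/49985.
Target odds = 0.98/0.02 = 49.
Need 1.5ⁿ ≥ 49 ÷ (2592/49985) = 2449265/2592.
1.5¹⁶ = 43046721/65536 falls short of 2449265/2592 but 1.5¹⁷ = 129140163/131072 reaches it, so n = 17.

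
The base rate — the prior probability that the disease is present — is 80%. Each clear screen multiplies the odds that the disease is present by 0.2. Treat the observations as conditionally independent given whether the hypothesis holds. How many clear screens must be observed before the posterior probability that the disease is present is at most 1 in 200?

Prior odds = 0.8/0.2 = 4.
Likelihood ratio per clear screen = 0.2.
Target posterior odds = 0.005/0.995 = 1/199.
Need 4 × 0.2ⁿ ≤ 1/199, i.e. 0.2ⁿ ≤ 1/796.
0.2⁴ = 0.0016 is still above 1/796 but 0.2⁵ = 0.00032 is at or below it, so n = 5.

5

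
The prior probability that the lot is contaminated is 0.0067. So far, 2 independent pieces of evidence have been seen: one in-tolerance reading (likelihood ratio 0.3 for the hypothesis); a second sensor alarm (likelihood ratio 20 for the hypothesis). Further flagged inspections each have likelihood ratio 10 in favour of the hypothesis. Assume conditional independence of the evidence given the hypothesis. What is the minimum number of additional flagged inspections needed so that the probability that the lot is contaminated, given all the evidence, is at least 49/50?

4

Prior odds = 0.0067/0.9933 = 67/9933.
Combined Bayes factor of the evidence already in hand = 0.3 × 20 = 6.
Odds after that evidence = (67/9933) × 6 = 134/3311.
Target odds = 0.98/0.02 = 49.
Need 10ⁿ ≥ 49 ÷ (134/3311) = 162239/134.
10³ = 1000 falls short of 162239/134 but 10⁴ = 10000 reaches it, so n = 4.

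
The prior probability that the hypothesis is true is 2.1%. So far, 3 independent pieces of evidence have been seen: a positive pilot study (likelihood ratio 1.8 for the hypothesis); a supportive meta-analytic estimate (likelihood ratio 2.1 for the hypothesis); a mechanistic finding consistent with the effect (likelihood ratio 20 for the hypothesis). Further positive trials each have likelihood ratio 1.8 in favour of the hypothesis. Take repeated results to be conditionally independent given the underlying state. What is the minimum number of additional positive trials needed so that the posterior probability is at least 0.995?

Prior odds = 0.021/0.979 = 21/979.
Combined Bayes factor of the evidence already in hand = 1.8 × 2.1 × 20 = 75.6.
Odds after that evidence = (21/979) × 75.6 = 7938/4895.
Target odds = 0.995/0.005 = 199.
Need 1.8ⁿ ≥ 199 ÷ (7938/4895) = 974105/7938.
1.8⁸ = 43046721/390625 falls short of 974105/7938 but 1.8⁹ = 387420489/1953125 reaches it, so n = 9.

9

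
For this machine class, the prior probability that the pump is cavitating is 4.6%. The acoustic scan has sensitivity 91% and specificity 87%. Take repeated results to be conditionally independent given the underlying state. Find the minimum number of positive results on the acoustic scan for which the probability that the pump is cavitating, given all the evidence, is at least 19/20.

4

Prior odds: 0.046 ÷ 0.954 = 23/477.
False-positive rate = 1 − 0.87 = 0.13; likelihood ratio of a positive = 0.91/0.13 = 7.
Target odds: 0.95 ÷ 0.05 = 19.
Require 7ⁿ ≥ 19 ÷ (23/477) = 9063/23.
7³ = 343 falls short of 9063/23 but 7⁴ = 2401 reaches it, so n = 4.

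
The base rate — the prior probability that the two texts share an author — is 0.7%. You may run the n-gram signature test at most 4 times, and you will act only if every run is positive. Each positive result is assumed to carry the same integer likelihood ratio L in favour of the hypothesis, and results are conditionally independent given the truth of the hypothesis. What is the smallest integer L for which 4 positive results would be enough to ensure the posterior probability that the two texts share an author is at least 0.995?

Prior odds = 0.007/0.993 = 7/993.
Target odds = 0.995/0.005 = 199.
Need L⁴ ≥ 199 ÷ (7/993) = 197607/7.
12⁴ = 20736 < 197607/7 ≤ 28561 = 13⁴, so L = 13.

13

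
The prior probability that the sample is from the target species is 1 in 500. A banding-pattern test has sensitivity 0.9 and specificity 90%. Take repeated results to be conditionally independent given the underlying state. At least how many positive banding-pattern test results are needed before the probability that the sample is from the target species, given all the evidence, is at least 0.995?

6

Prior odds: 0.002 ÷ 0.998 = 1/499.
False-positive rate = 1 − 0.9 = 0.1; likelihood ratio of a positive = 0.9/0.1 = 9.
Target posterior odds = 0.995/0.005 = 199.
Need (1/499) × 9ⁿ ≥ 199, i.e. 9ⁿ ≥ 99301.
9⁵ = 59049 falls short of 99301 but 9⁶ = 531441 reaches it, so n = 6.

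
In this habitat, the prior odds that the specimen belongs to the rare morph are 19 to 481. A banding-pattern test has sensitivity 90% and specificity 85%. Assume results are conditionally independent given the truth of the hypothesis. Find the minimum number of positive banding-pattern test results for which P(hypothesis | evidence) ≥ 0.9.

Prior odds = 19/481.
False-positive rate = 1 − 0.85 = 0.15; likelihood ratio of a positive = 0.9/0.15 = 6.
Target odds: 0.9 ÷ 0.1 = 9.
Require 6ⁿ ≥ 9 ÷ (19/481) = 4329/19.
6³ = 216 falls short of 4329/19 but 6⁴ = 1296 reaches it, so n = 4.

4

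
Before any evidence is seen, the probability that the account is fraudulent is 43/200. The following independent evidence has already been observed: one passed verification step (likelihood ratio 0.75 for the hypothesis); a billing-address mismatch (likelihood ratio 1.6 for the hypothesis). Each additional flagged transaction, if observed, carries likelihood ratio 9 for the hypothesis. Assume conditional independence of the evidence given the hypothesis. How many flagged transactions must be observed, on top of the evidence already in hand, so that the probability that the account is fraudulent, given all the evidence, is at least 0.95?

Prior odds = 0.215/0.785 = 43/157.
Combined Bayes factor of the evidence already in hand = 0.75 × 1.6 = 1.2.
Odds after that evidence = (43/157) × 1.2 = 258/785.
Target odds = 0.95/0.05 = 19.
Need 9ⁿ ≥ 19 ÷ (258/785) = 14915/258.
9¹ = 9 falls short of 14915/258 but 9² = 81 reaches it, so n = 2.

2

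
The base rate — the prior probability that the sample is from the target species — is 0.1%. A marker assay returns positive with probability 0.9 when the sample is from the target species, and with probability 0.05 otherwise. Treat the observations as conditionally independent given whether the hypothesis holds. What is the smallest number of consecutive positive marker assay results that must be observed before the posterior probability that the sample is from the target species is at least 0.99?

4

Prior odds = 0.001/0.999 = 1/999.
Likelihood ratio of a positive result = 0.9/0.05 = 18.
Target posterior odds = 0.99/0.01 = 99.
Need (1/999) × 18ⁿ ≥ 99, i.e. 18ⁿ ≥ 98901.
18³ = 5832 falls short of 98901 but 18⁴ = 104976 reaches it, so n = 4.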